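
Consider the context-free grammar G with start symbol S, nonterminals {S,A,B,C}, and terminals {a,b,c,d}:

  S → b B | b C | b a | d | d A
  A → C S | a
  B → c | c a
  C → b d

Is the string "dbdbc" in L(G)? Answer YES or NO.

Convert to CNF:
  S -> T2 B | T2 C | T2 T1 | T3 A | d
  A -> C S | a
  B -> T0 T1 | c
  C -> T2 T3
  T0 -> c
  T1 -> a
  T2 -> b
  T3 -> d

CYK table (by increasing span):
  cell(0,0) d: {S,T3}  orig:{S}
  cell(1,1) b: {T2}  orig:{}
  cell(2,2) d: {S,T3}  orig:{S}
  cell(3,3) b: {T2}  orig:{}
  cell(4,4) c: {B,T0}  orig:{B}
  cell(0,1) db: ∅
  cell(1,2) bd: {C}
  cell(2,3) db: ∅
  cell(3,4) bc: {S}
  cell(0,2) dbd: ∅
  cell(1,3) bdb: ∅
  cell(2,4) dbc: ∅
  cell(0,3) dbdb: ∅
  cell(1,4) bdbc: {A}
  cell(0,4) dbdbc: {S}

S ∈ T[0,4] ⇒ YES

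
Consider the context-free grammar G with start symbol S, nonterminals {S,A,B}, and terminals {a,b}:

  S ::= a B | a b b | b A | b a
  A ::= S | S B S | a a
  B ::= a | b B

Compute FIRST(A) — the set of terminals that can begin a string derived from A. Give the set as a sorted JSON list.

FIRST sets, iterate to fixpoint:
pass 1:
  A via A→a a: +{a}
  B via B→a: +{a}
  B via B→b B: +{b}
  S via S→a B: +{a}
  S via S→b A: +{b}
  FIRST(S)={a,b}  FIRST(A)={a}  FIRST(B)={a,b}
pass 2:
  A via A→S: +{b}
  FIRST(S)={a,b}  FIRST(A)={a,b}  FIRST(B)={a,b}
pass 3: (no change)
  FIRST(S)={a,b}  FIRST(A)={a,b}  FIRST(B)={a,b}

FIRST(A) = ["a", "b"]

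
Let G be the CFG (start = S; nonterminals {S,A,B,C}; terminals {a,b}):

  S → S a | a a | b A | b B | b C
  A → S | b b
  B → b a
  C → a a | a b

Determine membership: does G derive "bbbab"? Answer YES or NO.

Convert to CNF:
  S -> S T0 | T0 T0 | T1 A | T1 B | T1 C
  A -> S T0 | T0 T0 | T1 A | T1 B | T1 C | T1 T1
  B -> T1 T0
  C -> T0 T0 | T0 T1
  T0 -> a
  T1 -> b

Fill CYK table bottom-up:
  T[0,0] 'b' = {T1}  orig:{}
  T[1,1] 'b' = {T1}  orig:{}
  T[2,2] 'b' = {T1}  orig:{}
  T[3,3] 'a' = {T0}  orig:{}
  T[4,4] 'b' = {T1}  orig:{}
  T[0,1] 'bb' = {A}
  T[1,2] 'bb' = {A}
  T[2,3] 'ba' = {B}
  T[3,4] 'ab' = {C}
  T[0,2] 'bbb' = {A,S}
  T[1,3] 'bba' = {A,S}
  T[2,4] 'bab' = {A,S}
  T[0,3] 'bbba' = {A,S}
  T[1,4] 'bbab' = {A,S}
  T[0,4] 'bbbab' = {A,S}

S ∈ T[0,4] ⇒ YES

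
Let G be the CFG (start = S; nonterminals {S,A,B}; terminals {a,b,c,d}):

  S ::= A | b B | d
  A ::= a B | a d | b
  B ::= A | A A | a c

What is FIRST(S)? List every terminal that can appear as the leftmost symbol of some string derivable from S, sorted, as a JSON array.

FIRST iteration:
iter 1:
  A via A→a B: +{a}
  A via A→b: +{b}
  B via B→A: +{a,b}
  S via S→A: +{a,b}
  S via S→d: +{d}
  FIRST[S]={a,b,d}  FIRST[A]={a,b}  FIRST[B]={a,b}
iter 2: done
  FIRST[S]={a,b,d}  FIRST[A]={a,b}  FIRST[B]={a,b}

FIRST(S) = ["a", "b", "d"]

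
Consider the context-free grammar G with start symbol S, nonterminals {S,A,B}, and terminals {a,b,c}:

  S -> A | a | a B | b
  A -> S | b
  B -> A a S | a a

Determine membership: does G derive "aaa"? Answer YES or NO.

Convert to CNF:
  S -> T0 B | a | b
  A -> T0 B | a | b
  B -> A X1 | T0 T0
  T0 -> a
  X1 -> T0 S

CYK fill:
  [0..0]={A,S,T0}  "a"  orig:{A,S}
  [1..1]={A,S,T0}  "a"  orig:{A,S}
  [2..2]={A,S,T0}  "a"  orig:{A,S}
  [0..1]={B,X1}  "aa"  orig:{B}
  [1..2]={B,X1}  "aa"  orig:{B}
  [0..2]={A,B,S}  "aaa"

S ∈ T[0,2] ⇒ YES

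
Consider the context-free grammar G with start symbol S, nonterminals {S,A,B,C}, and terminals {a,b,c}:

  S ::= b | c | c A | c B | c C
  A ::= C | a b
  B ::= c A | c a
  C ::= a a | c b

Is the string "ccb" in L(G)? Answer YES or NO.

CNF form of G:
  S -> T2 A | T2 B | T2 C | b | c
  A -> T0 T0 | T0 T1 | T2 T1
  B -> T2 A | T2 T0
  C -> T0 T0 | T2 T1
  T0 -> a
  T1 -> b
  T2 -> c

CYK fill:
  cell(0,0) c: {S,T2}  orig:{S}
  cell(1,1) c: {S,T2}  orig:{S}
  cell(2,2) b: {S,T1}  orig:{S}
  cell(0,1) cc: ∅
  cell(1,2) cb: {A,C}
  cell(0,2) ccb: {B,S}

S ∈ T[0,2] ⇒ YES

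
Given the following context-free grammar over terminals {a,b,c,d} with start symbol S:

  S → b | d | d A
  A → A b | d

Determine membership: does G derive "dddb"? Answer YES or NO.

CNF form of G:
  S -> T1 A | b | d
  A -> A T0 | d
  T0 -> b
  T1 -> d

CYK table (by increasing span):
  cell(0,0) d: {A,S,T1}  orig:{A,S}
  cell(1,1) d: {A,S,T1}  orig:{A,S}
  cell(2,2) d: {A,S,T1}  orig:{A,S}
  cell(3,3) b: {S,T0}  orig:{S}
  cell(0,1) dd: {S}
  cell(1,2) dd: {S}
  cell(2,3) db: {A}
  cell(0,2) ddd: ∅
  cell(1,3) ddb: {S}
  cell(0,3) dddb: ∅

S ∉ T[0,3] ⇒ NO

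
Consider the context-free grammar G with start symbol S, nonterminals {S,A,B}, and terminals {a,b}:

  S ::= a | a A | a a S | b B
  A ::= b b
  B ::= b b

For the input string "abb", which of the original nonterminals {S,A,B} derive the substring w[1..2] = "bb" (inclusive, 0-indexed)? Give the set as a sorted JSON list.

CNF form of G:
  S -> T0 B | T1 A | T1 X2 | a
  A -> T0 T0
  B -> T0 T0
  T0 -> b
  T1 -> a
  X2 -> T1 S

CYK fill, restricted to cells inside w[1..2]:
  [1..1]={T0}  "b"  orig:{}
  [2..2]={T0}  "b"  orig:{}
  [1..2]={A,B}  "bb"

Original NTs in T[1,2] deriving "bb": ["A", "B"]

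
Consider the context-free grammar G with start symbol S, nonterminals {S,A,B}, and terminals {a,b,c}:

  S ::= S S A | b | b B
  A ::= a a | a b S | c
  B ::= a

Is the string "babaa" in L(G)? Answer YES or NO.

Convert to CNF:
  S -> S X3 | T1 B | b
  A -> T0 T0 | T0 X2 | c
  B -> a
  T0 -> a
  T1 -> b
  X2 -> T1 S
  X3 -> S A

CYK fill:
  cell(0,0) b: {S,T1}  orig:{S}
  cell(1,1) a: {B,T0}  orig:{B}
  cell(2,2) b: {S,T1}  orig:{S}
  cell(3,3) a: {B,T0}  orig:{B}
  cell(4,4) a: {B,T0}  orig:{B}
  cell(0,1) ba: {S}
  cell(1,2) ab: ∅
  cell(2,3) ba: {S}
  cell(3,4) aa: {A}
  cell(0,2) bab: ∅
  cell(1,3) aba: ∅
  cell(2,4) baa: {X3}  orig:{}
  cell(0,3) baba: ∅
  cell(1,4) abaa: ∅
  cell(0,4) babaa: {S}

S ∈ T[0,4] ⇒ YES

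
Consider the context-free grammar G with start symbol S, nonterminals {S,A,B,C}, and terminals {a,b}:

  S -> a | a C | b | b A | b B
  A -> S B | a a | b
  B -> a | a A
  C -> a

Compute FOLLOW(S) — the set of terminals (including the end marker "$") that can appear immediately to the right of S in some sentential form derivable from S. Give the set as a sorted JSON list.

FIRST iteration:
round 1:
  A via A→a a: +{a}
  A via A→b: +{b}
  B via B→a: +{a}
  C via C→a: +{a}
  S via S→a: +{a}
  S via S→b: +{b}
  S: {a,b}  A: {a,b}  B: {a}  C: {a}
round 2: (no change)
  S: {a,b}  A: {a,b}  B: {a}  C: {a}

FOLLOW iteration:
initialize: $ ∈ FOLLOW(S)
[1]
  A→S B: FOLLOW(S) ⊇ FIRST(B) = {a}; new: +{a}
  S→a C: FOLLOW(C) ⊇ FOLLOW(S) ⊇ {$,a}; new: +{$,a}
  S→b A: FOLLOW(A) ⊇ FOLLOW(S) ⊇ {$,a}; new: +{$,a}
  S→b B: FOLLOW(B) ⊇ FOLLOW(S) ⊇ {$,a}; new: +{$,a}
  S: {$,a}  A: {$,a}  B: {$,a}  C: {$,a}
[2] (stable)
  S: {$,a}  A: {$,a}  B: {$,a}  C: {$,a}

FOLLOW(S) = ["$", "a"]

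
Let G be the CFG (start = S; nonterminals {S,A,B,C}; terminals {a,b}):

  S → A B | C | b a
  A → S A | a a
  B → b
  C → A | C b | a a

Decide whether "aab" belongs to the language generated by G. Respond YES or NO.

CNF form of G:
  S -> A B | C T1 | S A | T0 T0 | T1 T0
  A -> S A | T0 T0
  B -> b
  C -> C T1 | S A | T0 T0
  T0 -> a
  T1 -> b

Fill CYK table bottom-up:
  cell(0,0) a: {T0}  orig:{}
  cell(1,1) a: {T0}  orig:{}
  cell(2,2) b: {B,T1}  orig:{B}
  cell(0,1) aa: {A,C,S}
  cell(1,2) ab: ∅
  cell(0,2) aab: {C,S}

S ∈ T[0,2] ⇒ YES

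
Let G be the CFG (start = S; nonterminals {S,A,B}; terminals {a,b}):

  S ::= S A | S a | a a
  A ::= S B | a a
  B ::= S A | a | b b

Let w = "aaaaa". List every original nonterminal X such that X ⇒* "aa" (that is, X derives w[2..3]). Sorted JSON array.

CNF form of G:
  S -> S A | S T0 | T0 T0
  A -> S B | T0 T0
  B -> S A | T1 T1 | a
  T0 -> a
  T1 -> b

CYK table (by increasing span) (cells [i..j] with 2 ≤ i ≤ j ≤ 3 only):
  cell(2,2) a: {B,T0}  orig:{B}
  cell(3,3) a: {B,T0}  orig:{B}
  cell(2,3) aa: {A,S}

Original NTs in T[2,3] deriving "aa": ["A", "S"]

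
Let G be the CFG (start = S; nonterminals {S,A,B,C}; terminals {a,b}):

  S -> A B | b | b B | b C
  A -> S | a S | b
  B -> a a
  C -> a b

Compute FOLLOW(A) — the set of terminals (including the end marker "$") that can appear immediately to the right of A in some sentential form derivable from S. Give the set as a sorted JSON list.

Compute FIRST by fixpoint:
iter 1:
  A via A→a S: +{a}
  A via A→b: +{b}
  B via B→a a: +{a}
  C via C→a b: +{a}
  S via S→A B: +{a,b}
  S: {a,b}  A: {a,b}  B: {a}  C: {a}
iter 2: (no change)
  S: {a,b}  A: {a,b}  B: {a}  C: {a}

FOLLOW sets:
FOLLOW(S) := {$}
iter 1:
  S→A B: FOLLOW(A) ⊇ FIRST(B) = {a}; new: +{a}
  S→A B: FOLLOW(B) ⊇ FOLLOW(S) ⊇ {$}; new: +{$}
  S→b C: FOLLOW(C) ⊇ FOLLOW(S) ⊇ {$}; new: +{$}
  FOLLOW[S]={$}  FOLLOW[A]={a}  FOLLOW[B]={$}  FOLLOW[C]={$}
iter 2:
  A→S: FOLLOW(S) ⊇ FOLLOW(A) ⊇ {a}; new: +{a}
  S→A B: FOLLOW(B) ⊇ FOLLOW(S) ⊇ {$,a}; new: +{a}
  S→b C: FOLLOW(C) ⊇ FOLLOW(S) ⊇ {$,a}; new: +{a}
  FOLLOW[S]={$,a}  FOLLOW[A]={a}  FOLLOW[B]={$,a}  FOLLOW[C]={$,a}
iter 3: done
  FOLLOW[S]={$,a}  FOLLOW[A]={a}  FOLLOW[B]={$,a}  FOLLOW[C]={$,a}

FOLLOW(A) = ["a"]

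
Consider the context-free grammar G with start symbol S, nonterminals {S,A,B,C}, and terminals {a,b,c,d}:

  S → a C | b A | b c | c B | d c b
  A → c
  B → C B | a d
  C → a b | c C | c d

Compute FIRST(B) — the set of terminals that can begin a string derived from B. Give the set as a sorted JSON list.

FIRST iteration:
[1]
  A via A→c: +{c}
  B via B→a d: +{a}
  C via C→a b: +{a}
  C via C→c C: +{c}
  S via S→a C: +{a}
  S via S→b A: +{b}
  S via S→c B: +{c}
  S via S→d c b: +{d}
  S: {a,b,c,d}  A: {c}  B: {a}  C: {a,c}
[2]
  B via B→C B: +{c}
  S: {a,b,c,d}  A: {c}  B: {a,c}  C: {a,c}
[3] done
  S: {a,b,c,d}  A: {c}  B: {a,c}  C: {a,c}

FIRST(B) = ["a", "c"]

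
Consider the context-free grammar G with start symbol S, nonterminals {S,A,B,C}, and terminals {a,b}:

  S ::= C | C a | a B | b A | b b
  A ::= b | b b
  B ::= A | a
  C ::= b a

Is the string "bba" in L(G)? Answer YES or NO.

CNF form of G:
  S -> C T1 | T0 A | T0 T0 | T0 T1 | T1 B
  A -> T0 T0 | b
  B -> T0 T0 | a | b
  C -> T0 T1
  T0 -> b
  T1 -> a

CYK table (by increasing span):
  cell(0,0) b: {A,B,T0}  orig:{A,B}
  cell(1,1) b: {A,B,T0}  orig:{A,B}
  cell(2,2) a: {B,T1}  orig:{B}
  cell(0,1) bb: {A,B,S}
  cell(1,2) ba: {C,S}
  cell(0,2) bba: ∅

S ∉ T[0,2] ⇒ NO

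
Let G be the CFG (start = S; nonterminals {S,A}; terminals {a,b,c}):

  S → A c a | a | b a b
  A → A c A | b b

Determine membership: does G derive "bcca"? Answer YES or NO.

Convert to CNF:
  S -> A X4 | T1 X5 | a
  A -> A X3 | T1 T1
  T0 -> c
  T1 -> b
  T2 -> a
  X3 -> T0 A
  X4 -> T0 T2
  X5 -> T2 T1

Fill CYK table bottom-up:
  cell(0,0) b: {T1}  orig:{}
  cell(1,1) c: {T0}  orig:{}
  cell(2,2) c: {T0}  orig:{}
  cell(3,3) a: {S,T2}  orig:{S}
  cell(0,1) bc: ∅
  cell(1,2) cc: ∅
  cell(2,3) ca: {X4}  orig:{}
  cell(0,2) bcc: ∅
  cell(1,3) cca: ∅
  cell(0,3) bcca: ∅

S ∉ T[0,3] ⇒ NO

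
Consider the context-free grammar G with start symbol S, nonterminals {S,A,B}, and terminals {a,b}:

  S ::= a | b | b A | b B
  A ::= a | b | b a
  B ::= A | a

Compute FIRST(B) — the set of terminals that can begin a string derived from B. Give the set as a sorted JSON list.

Compute FIRST by fixpoint:
pass 1:
  A via A→a: +{a}
  A via A→b: +{b}
  B via B→A: +{a,b}
  S via S→a: +{a}
  S via S→b: +{b}
  S: {a,b}  A: {a,b}  B: {a,b}
pass 2: — fixpoint
  S: {a,b}  A: {a,b}  B: {a,b}

FIRST(B) = ["a", "b"]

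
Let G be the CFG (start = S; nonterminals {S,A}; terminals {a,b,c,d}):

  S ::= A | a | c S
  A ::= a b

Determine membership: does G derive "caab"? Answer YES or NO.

CNF form of G:
  S -> T0 T1 | T2 S | a
  A -> T0 T1
  T0 -> a
  T1 -> b
  T2 -> c

CYK fill:
  cell(0,0) c: {T2}  orig:{}
  cell(1,1) a: {S,T0}  orig:{S}
  cell(2,2) a: {S,T0}  orig:{S}
  cell(3,3) b: {T1}  orig:{}
  cell(0,1) ca: {S}
  cell(1,2) aa: ∅
  cell(2,3) ab: {A,S}
  cell(0,2) caa: ∅
  cell(1,3) aab: ∅
  cell(0,3) caab: ∅

S ∉ T[0,3] ⇒ NO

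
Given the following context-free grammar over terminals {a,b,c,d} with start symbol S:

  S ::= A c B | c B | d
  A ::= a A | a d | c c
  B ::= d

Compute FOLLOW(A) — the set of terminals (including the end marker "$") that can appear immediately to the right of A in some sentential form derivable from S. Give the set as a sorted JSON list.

Compute FIRST by fixpoint:
iter 1:
  A via A→a A: +{a}
  A via A→c c: +{c}
  B via B→d: +{d}
  S via S→A c B: +{a,c}
  S via S→d: +{d}
  S: {a,c,d}  A: {a,c}  B: {d}
iter 2: (stable)
  S: {a,c,d}  A: {a,c}  B: {d}

FOLLOW sets:
FOLLOW(S) := {$}
[1]
  S→A c B: FOLLOW(A) ⊇ FIRST(c) = {c}; new: +{c}
  S→A c B: FOLLOW(B) ⊇ FOLLOW(S) ⊇ {$}; new: +{$}
  FOLLOW[S]={$}  FOLLOW[A]={c}  FOLLOW[B]={$}
[2] — fixpoint
  FOLLOW[S]={$}  FOLLOW[A]={c}  FOLLOW[B]={$}

FOLLOW(A) = ["c"]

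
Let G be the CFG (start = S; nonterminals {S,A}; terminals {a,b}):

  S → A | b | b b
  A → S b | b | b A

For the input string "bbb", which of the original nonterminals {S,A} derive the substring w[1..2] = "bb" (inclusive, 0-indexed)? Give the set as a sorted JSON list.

Convert to CNF:
  S -> S T0 | T0 A | T0 T0 | b
  A -> S T0 | T0 A | b
  T0 -> b

CYK fill — only the sub-triangle for w[1..2]:
  T[1,1] 'b' = {A,S,T0}  orig:{A,S}
  T[2,2] 'b' = {A,S,T0}  orig:{A,S}
  T[1,2] 'bb' = {A,S}

Original NTs in T[1,2] deriving "bb": ["A", "S"]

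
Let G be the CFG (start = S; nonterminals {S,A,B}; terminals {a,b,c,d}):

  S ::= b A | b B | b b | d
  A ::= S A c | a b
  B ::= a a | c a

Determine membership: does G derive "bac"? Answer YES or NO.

Convert to CNF:
  S -> T2 A | T2 B | T2 T2 | d
  A -> S X3 | T1 T2
  B -> T0 T1 | T1 T1
  T0 -> c
  T1 -> a
  T2 -> b
  X3 -> A T0

CYK fill:
  [0..0]={T2}  "b"  orig:{}
  [1..1]={T1}  "a"  orig:{}
  [2..2]={T0}  "c"  orig:{}
  [0..1]=∅  "ba"
  [1..2]=∅  "ac"
  [0..2]=∅  "bac"

S ∉ T[0,2] ⇒ NO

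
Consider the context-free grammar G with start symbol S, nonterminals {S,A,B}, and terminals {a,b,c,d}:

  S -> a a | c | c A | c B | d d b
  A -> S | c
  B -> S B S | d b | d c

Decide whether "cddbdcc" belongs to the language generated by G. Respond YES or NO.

CNF form of G:
  S -> T0 T0 | T1 A | T1 B | T2 X6 | c
  A -> T0 T0 | T1 A | T1 B | T2 X4 | c
  B -> S X5 | T2 T1 | T2 T3
  T0 -> a
  T1 -> c
  T2 -> d
  T3 -> b
  X4 -> T2 T3
  X5 -> B S
  X6 -> T2 T3

CYK fill:
  T[0,0] 'c' = {A,S,T1}  orig:{A,S}
  T[1,1] 'd' = {T2}  orig:{}
  T[2,2] 'd' = {T2}  orig:{}
  T[3,3] 'b' = {T3}  orig:{}
  T[4,4] 'd' = {T2}  orig:{}
  T[5,5] 'c' = {A,S,T1}  orig:{A,S}
  T[6,6] 'c' = {A,S,T1}  orig:{A,S}
  T[0,1] 'cd' = ∅
  T[1,2] 'dd' = ∅
  T[2,3] 'db' = {B,X4,X6}  orig:{B}
  T[3,4] 'bd' = ∅
  T[4,5] 'dc' = {B}
  T[5,6] 'cc' = {A,S}
  T[0,2] 'cdd' = ∅
  T[1,3] 'ddb' = {A,S}
  T[2,4] 'dbd' = ∅
  T[3,5] 'bdc' = ∅
  T[4,6] 'dcc' = {X5}  orig:{}
  T[0,3] 'cddb' = {A,S}
  T[1,4] 'ddbd' = ∅
  T[2,5] 'dbdc' = ∅
  T[3,6] 'bdcc' = ∅
  T[0,4] 'cddbd' = ∅
  T[1,5] 'ddbdc' = ∅
  T[2,6] 'dbdcc' = ∅
  T[0,5] 'cddbdc' = ∅
  T[1,6] 'ddbdcc' = {B}
  T[0,6] 'cddbdcc' = {A,B,S}

S ∈ T[0,6] ⇒ YES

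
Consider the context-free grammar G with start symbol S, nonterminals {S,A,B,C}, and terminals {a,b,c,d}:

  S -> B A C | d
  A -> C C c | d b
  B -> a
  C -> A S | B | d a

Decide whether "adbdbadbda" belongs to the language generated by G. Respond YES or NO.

Convert to CNF:
  S -> B X5 | d
  A -> C X4 | T1 T2
  B -> a
  C -> A S | T1 T3 | a
  T0 -> c
  T1 -> d
  T2 -> b
  T3 -> a
  X4 -> C T0
  X5 -> A C

CYK fill:
  cell(0,0) a: {B,C,T3}  orig:{B,C}
  cell(1,1) d: {S,T1}  orig:{S}
  cell(2,2) b: {T2}  orig:{}
  cell(3,3) d: {S,T1}  orig:{S}
  cell(4,4) b: {T2}  orig:{}
  cell(5,5) a: {B,C,T3}  orig:{B,C}
  cell(6,6) d: {S,T1}  orig:{S}
  cell(7,7) b: {T2}  orig:{}
  cell(8,8) d: {S,T1}  orig:{S}
  cell(9,9) a: {B,C,T3}  orig:{B,C}
  cell(0,1) ad: ∅
  cell(1,2) db: {A}
  cell(2,3) bd: ∅
  cell(3,4) db: {A}
  cell(4,5) ba: ∅
  cell(5,6) ad: ∅
  cell(6,7) db: {A}
  cell(7,8) bd: ∅
  cell(8,9) da: {C}
  cell(0,2) adb: ∅
  cell(1,3) dbd: {C}
  cell(2,4) bdb: ∅
  cell(3,5) dba: {X5}  orig:{}
  cell(4,6) bad: ∅
  cell(5,7) adb: ∅
  cell(6,8) dbd: {C}
  cell(7,9) bda: ∅
  cell(0,3) adbd: ∅
  cell(1,4) dbdb: ∅
  cell(2,5) bdba: ∅
  cell(3,6) dbad: ∅
  cell(4,7) badb: ∅
  cell(5,8) adbd: ∅
  cell(6,9) dbda: {X5}  orig:{}
  cell(0,4) adbdb: ∅
  cell(1,5) dbdba: ∅
  cell(2,6) bdbad: ∅
  cell(3,7) dbadb: ∅
  cell(4,8) badbd: ∅
  cell(5,9) adbda: {S}
  cell(0,5) adbdba: ∅
  cell(1,6) dbdbad: ∅
  cell(2,7) bdbadb: ∅
  cell(3,8) dbadbd: ∅
  cell(4,9) badbda: ∅
  cell(0,6) adbdbad: ∅
  cell(1,7) dbdbadb: ∅
  cell(2,8) bdbadbd: ∅
  cell(3,9) dbadbda: {C}
  cell(0,7) adbdbadb: ∅
  cell(1,8) dbdbadbd: ∅
  cell(2,9) bdbadbda: ∅
  cell(0,8) adbdbadbd: ∅
  cell(1,9) dbdbadbda: {X5}  orig:{}
  cell(0,9) adbdbadbda: {S}

S ∈ T[0,9] ⇒ YES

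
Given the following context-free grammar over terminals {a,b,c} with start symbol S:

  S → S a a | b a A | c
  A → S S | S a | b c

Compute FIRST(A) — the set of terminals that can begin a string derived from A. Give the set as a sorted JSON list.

FIRST iteration:
round 1:
  A via A→b c: +{b}
  S via S→b a A: +{b}
  S via S→c: +{c}
  FIRST(S)={b,c}  FIRST(A)={b}
round 2:
  A via A→S S: +{c}
  FIRST(S)={b,c}  FIRST(A)={b,c}
round 3: (stable)
  FIRST(S)={b,c}  FIRST(A)={b,c}

FIRST(A) = ["b", "c"]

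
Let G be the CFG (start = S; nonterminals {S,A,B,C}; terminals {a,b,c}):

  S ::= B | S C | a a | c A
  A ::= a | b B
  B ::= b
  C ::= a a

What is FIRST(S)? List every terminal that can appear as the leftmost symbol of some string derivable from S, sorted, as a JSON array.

FIRST sets, iterate to fixpoint:
round 1:
  A via A→a: +{a}
  A via A→b B: +{b}
  B via B→b: +{b}
  C via C→a a: +{a}
  S via S→B: +{b}
  S via S→a a: +{a}
  S via S→c A: +{c}
  FIRST[S]={a,b,c}  FIRST[A]={a,b}  FIRST[B]={b}  FIRST[C]={a}
round 2: done
  FIRST[S]={a,b,c}  FIRST[A]={a,b}  FIRST[B]={b}  FIRST[C]={a}

FIRST(S) = ["a", "b", "c"]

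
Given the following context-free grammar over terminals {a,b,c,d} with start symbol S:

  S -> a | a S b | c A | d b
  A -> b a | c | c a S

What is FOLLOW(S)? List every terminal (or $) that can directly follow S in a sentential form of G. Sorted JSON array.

FIRST iteration:
round 1:
  A via A→b a: +{b}
  A via A→c: +{c}
  S via S→a: +{a}
  S via S→c A: +{c}
  S via S→d b: +{d}
  S: {a,c,d}  A: {b,c}
round 2: (no change)
  S: {a,c,d}  A: {b,c}

Compute FOLLOW by fixpoint:
initialize: $ ∈ FOLLOW(S)
round 1:
  S→a S b: FOLLOW(S) ⊇ FIRST(b) = {b}; new: +{b}
  S→c A: FOLLOW(A) ⊇ FOLLOW(S) ⊇ {$,b}; new: +{$,b}
  S: {$,b}  A: {$,b}
round 2: (stable)
  S: {$,b}  A: {$,b}

FOLLOW(S) = ["$", "b"]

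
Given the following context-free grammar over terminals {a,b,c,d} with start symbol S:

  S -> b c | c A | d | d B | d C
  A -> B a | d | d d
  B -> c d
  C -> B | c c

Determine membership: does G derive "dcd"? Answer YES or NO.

Convert to CNF:
  S -> T1 B | T1 C | T2 A | T3 T2 | d
  A -> B T0 | T1 T1 | d
  B -> T2 T1
  C -> T2 T1 | T2 T2
  T0 -> a
  T1 -> d
  T2 -> c
  T3 -> b

Fill CYK table bottom-up:
  cell(0,0) d: {A,S,T1}  orig:{A,S}
  cell(1,1) c: {T2}  orig:{}
  cell(2,2) d: {A,S,T1}  orig:{A,S}
  cell(0,1) dc: ∅
  cell(1,2) cd: {B,C,S}
  cell(0,2) dcd: {S}

S ∈ T[0,2] ⇒ YES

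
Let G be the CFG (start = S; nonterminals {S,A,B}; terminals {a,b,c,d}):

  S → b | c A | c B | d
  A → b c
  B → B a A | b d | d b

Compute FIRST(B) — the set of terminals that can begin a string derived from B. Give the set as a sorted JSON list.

Compute FIRST by fixpoint:
pass 1:
  A via A→b c: +{b}
  B via B→b d: +{b}
  B via B→d b: +{d}
  S via S→b: +{b}
  S via S→c A: +{c}
  S via S→d: +{d}
  FIRST[S]={b,c,d}  FIRST[A]={b}  FIRST[B]={b,d}
pass 2: — fixpoint
  FIRST[S]={b,c,d}  FIRST[A]={b}  FIRST[B]={b,d}

FIRST(B) = ["b", "d"]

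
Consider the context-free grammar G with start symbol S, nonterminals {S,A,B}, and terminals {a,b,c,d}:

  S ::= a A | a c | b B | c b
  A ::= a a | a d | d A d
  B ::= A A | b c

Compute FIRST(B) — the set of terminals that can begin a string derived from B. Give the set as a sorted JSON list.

FIRST iteration:
[1]
  A via A→a a: +{a}
  A via A→d A d: +{d}
  B via B→A A: +{a,d}
  B via B→b c: +{b}
  S via S→a A: +{a}
  S via S→b B: +{b}
  S via S→c b: +{c}
  FIRST[S]={a,b,c}  FIRST[A]={a,d}  FIRST[B]={a,b,d}
[2] done
  FIRST[S]={a,b,c}  FIRST[A]={a,d}  FIRST[B]={a,b,d}

FIRST(B) = ["a", "b", "d"]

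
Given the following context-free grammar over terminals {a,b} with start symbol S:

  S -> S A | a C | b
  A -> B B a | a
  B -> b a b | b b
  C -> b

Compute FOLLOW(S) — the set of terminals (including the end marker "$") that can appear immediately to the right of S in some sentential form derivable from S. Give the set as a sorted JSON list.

FIRST iteration:
pass 1:
  A via A→a: +{a}
  B via B→b a b: +{b}
  C via C→b: +{b}
  S via S→a C: +{a}
  S via S→b: +{b}
  FIRST[S]={a,b}  FIRST[A]={a}  FIRST[B]={b}  FIRST[C]={b}
pass 2:
  A via A→B B a: +{b}
  FIRST[S]={a,b}  FIRST[A]={a,b}  FIRST[B]={b}  FIRST[C]={b}
pass 3: (no change)
  FIRST[S]={a,b}  FIRST[A]={a,b}  FIRST[B]={b}  FIRST[C]={b}

FOLLOW sets:
initialize: $ ∈ FOLLOW(S)
pass 1:
  A→B B a: FOLLOW(B) ⊇ FIRST(B) = {b}; new: +{b}
  A→B B a: FOLLOW(B) ⊇ FIRST(a) = {a}; new: +{a}
  S→S A: FOLLOW(S) ⊇ FIRST(A) = {a,b}; new: +{a,b}
  S→S A: FOLLOW(A) ⊇ FOLLOW(S) ⊇ {$,a,b}; new: +{$,a,b}
  S→a C: FOLLOW(C) ⊇ FOLLOW(S) ⊇ {$,a,b}; new: +{$,a,b}
  S: {$,a,b}  A: {$,a,b}  B: {a,b}  C: {$,a,b}
pass 2: — fixpoint
  S: {$,a,b}  A: {$,a,b}  B: {a,b}  C: {$,a,b}

FOLLOW(S) = ["$", "a", "b"]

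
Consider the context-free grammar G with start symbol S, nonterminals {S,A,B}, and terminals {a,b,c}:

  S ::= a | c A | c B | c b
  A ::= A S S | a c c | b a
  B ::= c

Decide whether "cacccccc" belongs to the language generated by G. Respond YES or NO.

Convert to CNF:
  S -> T1 A | T1 B | T1 T2 | a
  A -> A X3 | T0 X4 | T2 T0
  B -> c
  T0 -> a
  T1 -> c
  T2 -> b
  X3 -> S S
  X4 -> T1 T1

CYK fill:
  cell(0,0) c: {B,T1}  orig:{B}
  cell(1,1) a: {S,T0}  orig:{S}
  cell(2,2) c: {B,T1}  orig:{B}
  cell(3,3) c: {B,T1}  orig:{B}
  cell(4,4) c: {B,T1}  orig:{B}
  cell(5,5) c: {B,T1}  orig:{B}
  cell(6,6) c: {B,T1}  orig:{B}
  cell(7,7) c: {B,T1}  orig:{B}
  cell(0,1) ca: ∅
  cell(1,2) ac: ∅
  cell(2,3) cc: {S,X4}  orig:{S}
  cell(3,4) cc: {S,X4}  orig:{S}
  cell(4,5) cc: {S,X4}  orig:{S}
  cell(5,6) cc: {S,X4}  orig:{S}
  cell(6,7) cc: {S,X4}  orig:{S}
  cell(0,2) cac: ∅
  cell(1,3) acc: {A,X3}  orig:{A}
  cell(2,4) ccc: ∅
  cell(3,5) ccc: ∅
  cell(4,6) ccc: ∅
  cell(5,7) ccc: ∅
  cell(0,3) cacc: {S}
  cell(1,4) accc: ∅
  cell(2,5) cccc: {X3}  orig:{}
  cell(3,6) cccc: {X3}  orig:{}
  cell(4,7) cccc: {X3}  orig:{}
  cell(0,4) caccc: ∅
  cell(1,5) acccc: ∅
  cell(2,6) ccccc: ∅
  cell(3,7) ccccc: ∅
  cell(0,5) cacccc: {X3}  orig:{}
  cell(1,6) accccc: ∅
  cell(2,7) cccccc: ∅
  cell(0,6) caccccc: ∅
  cell(1,7) acccccc: {A}
  cell(0,7) cacccccc: {S}

S ∈ T[0,7] ⇒ YES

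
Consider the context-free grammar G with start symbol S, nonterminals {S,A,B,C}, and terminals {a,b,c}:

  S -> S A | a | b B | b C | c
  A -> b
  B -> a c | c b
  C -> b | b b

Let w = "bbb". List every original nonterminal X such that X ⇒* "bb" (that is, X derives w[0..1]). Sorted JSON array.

Convert to CNF:
  S -> S A | T2 B | T2 C | a | c
  A -> b
  B -> T0 T1 | T1 T2
  C -> T2 T2 | b
  T0 -> a
  T1 -> c
  T2 -> b

CYK table (by increasing span) (cells [i..j] with 0 ≤ i ≤ j ≤ 1 only):
  T[0,0] 'b' = {A,C,T2}  orig:{A,C}
  T[1,1] 'b' = {A,C,T2}  orig:{A,C}
  T[0,1] 'bb' = {C,S}

Original NTs in T[0,1] deriving "bb": ["C", "S"]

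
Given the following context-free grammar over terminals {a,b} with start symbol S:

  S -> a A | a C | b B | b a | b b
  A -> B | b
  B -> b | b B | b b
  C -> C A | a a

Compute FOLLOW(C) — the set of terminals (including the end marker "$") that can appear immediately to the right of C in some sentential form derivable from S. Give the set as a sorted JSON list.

Compute FIRST by fixpoint:
[1]
  A via A→b: +{b}
  B via B→b: +{b}
  C via C→a a: +{a}
  S via S→a A: +{a}
  S via S→b B: +{b}
  FIRST(S)={a,b}  FIRST(A)={b}  FIRST(B)={b}  FIRST(C)={a}
[2] (stable)
  FIRST(S)={a,b}  FIRST(A)={b}  FIRST(B)={b}  FIRST(C)={a}

FOLLOW sets:
seed FOLLOW(S) with $
round 1:
  C→C A: FOLLOW(C) ⊇ FIRST(A) = {b}; new: +{b}
  C→C A: FOLLOW(A) ⊇ FOLLOW(C) ⊇ {b}; new: +{b}
  S→a A: FOLLOW(A) ⊇ FOLLOW(S) ⊇ {$}; new: +{$}
  S→a C: FOLLOW(C) ⊇ FOLLOW(S) ⊇ {$}; new: +{$}
  S→b B: FOLLOW(B) ⊇ FOLLOW(S) ⊇ {$}; new: +{$}
  FOLLOW(S)={$}  FOLLOW(A)={$,b}  FOLLOW(B)={$}  FOLLOW(C)={$,b}
round 2:
  A→B: FOLLOW(B) ⊇ FOLLOW(A) ⊇ {$,b}; new: +{b}
  FOLLOW(S)={$}  FOLLOW(A)={$,b}  FOLLOW(B)={$,b}  FOLLOW(C)={$,b}
round 3: — fixpoint
  FOLLOW(S)={$}  FOLLOW(A)={$,b}  FOLLOW(B)={$,b}  FOLLOW(C)={$,b}

FOLLOW(C) = ["$", "b"]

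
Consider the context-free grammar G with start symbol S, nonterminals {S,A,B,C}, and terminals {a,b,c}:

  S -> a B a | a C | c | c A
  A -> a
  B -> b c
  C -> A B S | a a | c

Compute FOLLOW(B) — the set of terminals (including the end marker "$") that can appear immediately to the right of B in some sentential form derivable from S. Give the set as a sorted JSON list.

FIRST sets, iterate to fixpoint:
iter 1:
  A via A→a: +{a}
  B via B→b c: +{b}
  C via C→A B S: +{a}
  C via C→c: +{c}
  S via S→a B a: +{a}
  S via S→c: +{c}
  FIRST(S)={a,c}  FIRST(A)={a}  FIRST(B)={b}  FIRST(C)={a,c}
iter 2: (no change)
  FIRST(S)={a,c}  FIRST(A)={a}  FIRST(B)={b}  FIRST(C)={a,c}

FOLLOW iteration:
seed FOLLOW(S) with $
pass 1:
  C→A B S: FOLLOW(A) ⊇ FIRST(B) = {b}; new: +{b}
  C→A B S: FOLLOW(B) ⊇ FIRST(S) = {a,c}; new: +{a,c}
  S→a C: FOLLOW(C) ⊇ FOLLOW(S) ⊇ {$}; new: +{$}
  S→c A: FOLLOW(A) ⊇ FOLLOW(S) ⊇ {$}; new: +{$}
  S: {$}  A: {$,b}  B: {a,c}  C: {$}
pass 2: (stable)
  S: {$}  A: {$,b}  B: {a,c}  C: {$}

FOLLOW(B) = ["a", "c"]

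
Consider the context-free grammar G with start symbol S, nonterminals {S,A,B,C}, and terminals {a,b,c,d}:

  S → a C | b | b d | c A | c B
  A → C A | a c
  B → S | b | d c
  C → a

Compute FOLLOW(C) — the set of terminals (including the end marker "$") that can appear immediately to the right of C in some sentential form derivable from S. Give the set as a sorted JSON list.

FIRST iteration:
round 1:
  A via A→a c: +{a}
  B via B→b: +{b}
  B via B→d c: +{d}
  C via C→a: +{a}
  S via S→a C: +{a}
  S via S→b: +{b}
  S via S→c A: +{c}
  FIRST[S]={a,b,c}  FIRST[A]={a}  FIRST[B]={b,d}  FIRST[C]={a}
round 2:
  B via B→S: +{a,c}
  FIRST[S]={a,b,c}  FIRST[A]={a}  FIRST[B]={a,b,c,d}  FIRST[C]={a}
round 3: (no change)
  FIRST[S]={a,b,c}  FIRST[A]={a}  FIRST[B]={a,b,c,d}  FIRST[C]={a}

FOLLOW iteration:
seed FOLLOW(S) with $
pass 1:
  A→C A: FOLLOW(C) ⊇ FIRST(A) = {a}; new: +{a}
  S→a C: FOLLOW(C) ⊇ FOLLOW(S) ⊇ {$}; new: +{$}
  S→c A: FOLLOW(A) ⊇ FOLLOW(S) ⊇ {$}; new: +{$}
  S→c B: FOLLOW(B) ⊇ FOLLOW(S) ⊇ {$}; new: +{$}
  FOLLOW(S)={$}  FOLLOW(A)={$}  FOLLOW(B)={$}  FOLLOW(C)={$,a}
pass 2: (stable)
  FOLLOW(S)={$}  FOLLOW(A)={$}  FOLLOW(B)={$}  FOLLOW(C)={$,a}

FOLLOW(C) = ["$", "a"]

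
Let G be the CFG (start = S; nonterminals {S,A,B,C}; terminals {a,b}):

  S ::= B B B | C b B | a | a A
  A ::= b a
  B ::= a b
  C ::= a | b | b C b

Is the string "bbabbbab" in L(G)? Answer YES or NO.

Convert to CNF:
  S -> B X3 | C X4 | T1 A | a
  A -> T0 T1
  B -> T1 T0
  C -> T0 X2 | a | b
  T0 -> b
  T1 -> a
  X2 -> C T0
  X3 -> B B
  X4 -> T0 B

Fill CYK table bottom-up:
  [0..0]={C,T0}  "b"  orig:{C}
  [1..1]={C,T0}  "b"  orig:{C}
  [2..2]={C,S,T1}  "a"  orig:{C,S}
  [3..3]={C,T0}  "b"  orig:{C}
  [4..4]={C,T0}  "b"  orig:{C}
  [5..5]={C,T0}  "b"  orig:{C}
  [6..6]={C,S,T1}  "a"  orig:{C,S}
  [7..7]={C,T0}  "b"  orig:{C}
  [0..1]={X2}  "bb"  orig:{}
  [1..2]={A}  "ba"
  [2..3]={B,X2}  "ab"  orig:{B}
  [3..4]={X2}  "bb"  orig:{}
  [4..5]={X2}  "bb"  orig:{}
  [5..6]={A}  "ba"
  [6..7]={B,X2}  "ab"  orig:{B}
  [0..2]=∅  "bba"
  [1..3]={C,X4}  "bab"  orig:{C}
  [2..4]=∅  "abb"
  [3..5]={C}  "bbb"
  [4..6]=∅  "bba"
  [5..7]={C,X4}  "bab"  orig:{C}
  [0..3]={S}  "bbab"
  [1..4]={X2}  "babb"  orig:{}
  [2..5]=∅  "abbb"
  [3..6]=∅  "bbba"
  [4..7]={S}  "bbab"
  [0..4]={C}  "bbabb"
  [1..5]=∅  "babbb"
  [2..6]=∅  "abbba"
  [3..7]=∅  "bbbab"
  [0..5]={X2}  "bbabbb"  orig:{}
  [1..6]=∅  "babbba"
  [2..7]=∅  "abbbab"
  [0..6]=∅  "bbabbba"
  [1..7]=∅  "babbbab"
  [0..7]={S}  "bbabbbab"

S ∈ T[0,7] ⇒ YES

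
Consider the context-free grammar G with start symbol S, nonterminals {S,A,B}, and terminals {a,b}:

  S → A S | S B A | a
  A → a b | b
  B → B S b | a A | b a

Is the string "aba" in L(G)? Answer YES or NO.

Convert to CNF:
  S -> A S | S X3 | a
  A -> T0 T1 | b
  B -> B X2 | T0 A | T1 T0
  T0 -> a
  T1 -> b
  X2 -> S T1
  X3 -> B A

Fill CYK table bottom-up:
  [0..0]={S,T0}  "a"  orig:{S}
  [1..1]={A,T1}  "b"  orig:{A}
  [2..2]={S,T0}  "a"  orig:{S}
  [0..1]={A,B,X2}  "ab"  orig:{A,B}
  [1..2]={B,S}  "ba"
  [0..2]={S}  "aba"

S ∈ T[0,2] ⇒ YES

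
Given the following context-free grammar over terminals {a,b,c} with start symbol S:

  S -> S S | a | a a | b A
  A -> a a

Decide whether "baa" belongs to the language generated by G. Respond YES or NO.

CNF form of G:
  S -> S S | T0 T0 | T1 A | a
  A -> T0 T0
  T0 -> a
  T1 -> b

CYK table (by increasing span):
  [0..0]={T1}  "b"  orig:{}
  [1..1]={S,T0}  "a"  orig:{S}
  [2..2]={S,T0}  "a"  orig:{S}
  [0..1]=∅  "ba"
  [1..2]={A,S}  "aa"
  [0..2]={S}  "baa"

S ∈ T[0,2] ⇒ YES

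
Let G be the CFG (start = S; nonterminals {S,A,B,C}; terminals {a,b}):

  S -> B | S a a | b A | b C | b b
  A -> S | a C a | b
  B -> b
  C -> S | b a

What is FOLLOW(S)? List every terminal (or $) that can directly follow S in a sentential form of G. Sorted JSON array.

FIRST iteration:
iter 1:
  A via A→a C a: +{a}
  A via A→b: +{b}
  B via B→b: +{b}
  C via C→b a: +{b}
  S via S→B: +{b}
  FIRST[S]={b}  FIRST[A]={a,b}  FIRST[B]={b}  FIRST[C]={b}
iter 2: — fixpoint
  FIRST[S]={b}  FIRST[A]={a,b}  FIRST[B]={b}  FIRST[C]={b}

FOLLOW sets:
FOLLOW(S) := {$}
round 1:
  A→a C a: FOLLOW(C) ⊇ FIRST(a) = {a}; new: +{a}
  C→S: FOLLOW(S) ⊇ FOLLOW(C) ⊇ {a}; new: +{a}
  S→B: FOLLOW(B) ⊇ FOLLOW(S) ⊇ {$,a}; new: +{$,a}
  S→b A: FOLLOW(A) ⊇ FOLLOW(S) ⊇ {$,a}; new: +{$,a}
  S→b C: FOLLOW(C) ⊇ FOLLOW(S) ⊇ {$,a}; new: +{$}
  FOLLOW[S]={$,a}  FOLLOW[A]={$,a}  FOLLOW[B]={$,a}  FOLLOW[C]={$,a}
round 2: — fixpoint
  FOLLOW[S]={$,a}  FOLLOW[A]={$,a}  FOLLOW[B]={$,a}  FOLLOW[C]={$,a}

FOLLOW(S) = ["$", "a"]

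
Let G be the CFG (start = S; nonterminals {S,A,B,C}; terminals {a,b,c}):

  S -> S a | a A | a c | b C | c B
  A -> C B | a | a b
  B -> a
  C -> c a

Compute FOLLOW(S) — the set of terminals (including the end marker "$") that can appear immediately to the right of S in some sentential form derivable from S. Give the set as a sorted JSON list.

FIRST iteration:
pass 1:
  A via A→a: +{a}
  B via B→a: +{a}
  C via C→c a: +{c}
  S via S→a A: +{a}
  S via S→b C: +{b}
  S via S→c B: +{c}
  S: {a,b,c}  A: {a}  B: {a}  C: {c}
pass 2:
  A via A→C B: +{c}
  S: {a,b,c}  A: {a,c}  B: {a}  C: {c}
pass 3: (no change)
  S: {a,b,c}  A: {a,c}  B: {a}  C: {c}

FOLLOW iteration:
initialize: $ ∈ FOLLOW(S)
pass 1:
  A→C B: FOLLOW(C) ⊇ FIRST(B) = {a}; new: +{a}
  S→S a: FOLLOW(S) ⊇ FIRST(a) = {a}; new: +{a}
  S→a A: FOLLOW(A) ⊇ FOLLOW(S) ⊇ {$,a}; new: +{$,a}
  S→b C: FOLLOW(C) ⊇ FOLLOW(S) ⊇ {$,a}; new: +{$}
  S→c B: FOLLOW(B) ⊇ FOLLOW(S) ⊇ {$,a}; new: +{$,a}
  S: {$,a}  A: {$,a}  B: {$,a}  C: {$,a}
pass 2: done
  S: {$,a}  A: {$,a}  B: {$,a}  C: {$,a}

FOLLOW(S) = ["$", "a"]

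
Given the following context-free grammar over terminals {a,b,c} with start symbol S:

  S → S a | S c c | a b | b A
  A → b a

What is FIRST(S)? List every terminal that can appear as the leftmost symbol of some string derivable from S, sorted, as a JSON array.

FIRST sets, iterate to fixpoint:
[1]
  A via A→b a: +{b}
  S via S→a b: +{a}
  S via S→b A: +{b}
  FIRST(S)={a,b}  FIRST(A)={b}
[2] — fixpoint
  FIRST(S)={a,b}  FIRST(A)={b}

FIRST(S) = ["a", "b"]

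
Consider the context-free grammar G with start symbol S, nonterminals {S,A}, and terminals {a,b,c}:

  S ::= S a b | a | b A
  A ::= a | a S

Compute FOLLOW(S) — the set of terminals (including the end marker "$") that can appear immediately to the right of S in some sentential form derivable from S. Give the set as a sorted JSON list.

FIRST iteration:
round 1:
  A via A→a: +{a}
  S via S→a: +{a}
  S via S→b A: +{b}
  FIRST(S)={a,b}  FIRST(A)={a}
round 2: — fixpoint
  FIRST(S)={a,b}  FIRST(A)={a}

FOLLOW iteration:
seed FOLLOW(S) with $
iter 1:
  S→S a b: FOLLOW(S) ⊇ FIRST(a) = {a}; new: +{a}
  S→b A: FOLLOW(A) ⊇ FOLLOW(S) ⊇ {$,a}; new: +{$,a}
  FOLLOW[S]={$,a}  FOLLOW[A]={$,a}
iter 2: — fixpoint
  FOLLOW[S]={$,a}  FOLLOW[A]={$,a}

FOLLOW(S) = ["$", "a"]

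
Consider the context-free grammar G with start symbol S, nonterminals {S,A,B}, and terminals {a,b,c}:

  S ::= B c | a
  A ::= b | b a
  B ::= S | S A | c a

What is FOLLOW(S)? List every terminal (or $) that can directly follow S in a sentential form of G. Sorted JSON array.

FIRST iteration:
[1]
  A via A→b: +{b}
  B via B→c a: +{c}
  S via S→B c: +{c}
  S via S→a: +{a}
  S: {a,c}  A: {b}  B: {c}
[2]
  B via B→S: +{a}
  S: {a,c}  A: {b}  B: {a,c}
[3] done
  S: {a,c}  A: {b}  B: {a,c}

FOLLOW iteration:
seed FOLLOW(S) with $
[1]
  B→S A: FOLLOW(S) ⊇ FIRST(A) = {b}; new: +{b}
  S→B c: FOLLOW(B) ⊇ FIRST(c) = {c}; new: +{c}
  FOLLOW(S)={$,b}  FOLLOW(A)={}  FOLLOW(B)={c}
[2]
  B→S: FOLLOW(S) ⊇ FOLLOW(B) ⊇ {c}; new: +{c}
  B→S A: FOLLOW(A) ⊇ FOLLOW(B) ⊇ {c}; new: +{c}
  FOLLOW(S)={$,b,c}  FOLLOW(A)={c}  FOLLOW(B)={c}
[3] done
  FOLLOW(S)={$,b,c}  FOLLOW(A)={c}  FOLLOW(B)={c}

FOLLOW(S) = ["$", "b", "c"]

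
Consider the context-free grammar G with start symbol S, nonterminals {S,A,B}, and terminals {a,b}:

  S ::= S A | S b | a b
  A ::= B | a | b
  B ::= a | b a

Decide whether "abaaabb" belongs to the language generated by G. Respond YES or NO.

CNF form of G:
  S -> S A | S T0 | T1 T0
  A -> T0 T1 | a | b
  B -> T0 T1 | a
  T0 -> b
  T1 -> a

CYK fill:
  cell(0,0) a: {A,B,T1}  orig:{A,B}
  cell(1,1) b: {A,T0}  orig:{A}
  cell(2,2) a: {A,B,T1}  orig:{A,B}
  cell(3,3) a: {A,B,T1}  orig:{A,B}
  cell(4,4) a: {A,B,T1}  orig:{A,B}
  cell(5,5) b: {A,T0}  orig:{A}
  cell(6,6) b: {A,T0}  orig:{A}
  cell(0,1) ab: {S}
  cell(1,2) ba: {A,B}
  cell(2,3) aa: ∅
  cell(3,4) aa: ∅
  cell(4,5) ab: {S}
  cell(5,6) bb: ∅
  cell(0,2) aba: {S}
  cell(1,3) baa: ∅
  cell(2,4) aaa: ∅
  cell(3,5) aab: ∅
  cell(4,6) abb: {S}
  cell(0,3) abaa: {S}
  cell(1,4) baaa: ∅
  cell(2,5) aaab: ∅
  cell(3,6) aabb: ∅
  cell(0,4) abaaa: {S}
  cell(1,5) baaab: ∅
  cell(2,6) aaabb: ∅
  cell(0,5) abaaab: {S}
  cell(1,6) baaabb: ∅
  cell(0,6) abaaabb: {S}

S ∈ T[0,6] ⇒ YES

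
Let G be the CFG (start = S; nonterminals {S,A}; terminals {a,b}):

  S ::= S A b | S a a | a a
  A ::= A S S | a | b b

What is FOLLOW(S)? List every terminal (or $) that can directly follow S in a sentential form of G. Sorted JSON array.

FIRST iteration:
pass 1:
  A via A→a: +{a}
  A via A→b b: +{b}
  S via S→a a: +{a}
  S: {a}  A: {a,b}
pass 2: (stable)
  S: {a}  A: {a,b}

FOLLOW sets:
seed FOLLOW(S) with $
round 1:
  A→A S S: FOLLOW(A) ⊇ FIRST(S) = {a}; new: +{a}
  A→A S S: FOLLOW(S) ⊇ FIRST(S) = {a}; new: +{a}
  S→S A b: FOLLOW(S) ⊇ FIRST(A) = {a,b}; new: +{b}
  S→S A b: FOLLOW(A) ⊇ FIRST(b) = {b}; new: +{b}
  S: {$,a,b}  A: {a,b}
round 2: done
  S: {$,a,b}  A: {a,b}

FOLLOW(S) = ["$", "a", "b"]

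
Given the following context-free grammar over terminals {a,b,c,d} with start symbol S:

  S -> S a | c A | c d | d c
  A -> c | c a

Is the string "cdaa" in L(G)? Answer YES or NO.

CNF form of G:
  S -> S T1 | T0 A | T0 T2 | T2 T0
  A -> T0 T1 | c
  T0 -> c
  T1 -> a
  T2 -> d

CYK fill:
  [0..0]={A,T0}  "c"  orig:{A}
  [1..1]={T2}  "d"  orig:{}
  [2..2]={T1}  "a"  orig:{}
  [3..3]={T1}  "a"  orig:{}
  [0..1]={S}  "cd"
  [1..2]=∅  "da"
  [2..3]=∅  "aa"
  [0..2]={S}  "cda"
  [1..3]=∅  "daa"
  [0..3]={S}  "cdaa"

S ∈ T[0,3] ⇒ YES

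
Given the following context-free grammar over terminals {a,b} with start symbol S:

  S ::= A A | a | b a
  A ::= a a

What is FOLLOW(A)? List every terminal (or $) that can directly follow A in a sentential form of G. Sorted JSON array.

Compute FIRST by fixpoint:
pass 1:
  A via A→a a: +{a}
  S via S→A A: +{a}
  S via S→b a: +{b}
  FIRST[S]={a,b}  FIRST[A]={a}
pass 2: done
  FIRST[S]={a,b}  FIRST[A]={a}

FOLLOW sets:
initialize: $ ∈ FOLLOW(S)
[1]
  S→A A: FOLLOW(A) ⊇ FIRST(A) = {a}; new: +{a}
  S→A A: FOLLOW(A) ⊇ FOLLOW(S) ⊇ {$}; new: +{$}
  FOLLOW(S)={$}  FOLLOW(A)={$,a}
[2] — fixpoint
  FOLLOW(S)={$}  FOLLOW(A)={$,a}

FOLLOW(A) = ["$", "a"]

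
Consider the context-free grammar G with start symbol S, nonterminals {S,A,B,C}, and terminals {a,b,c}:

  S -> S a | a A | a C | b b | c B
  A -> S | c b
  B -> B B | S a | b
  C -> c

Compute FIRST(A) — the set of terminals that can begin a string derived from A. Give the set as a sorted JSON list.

FIRST sets, iterate to fixpoint:
[1]
  A via A→c b: +{c}
  B via B→b: +{b}
  C via C→c: +{c}
  S via S→a A: +{a}
  S via S→b b: +{b}
  S via S→c B: +{c}
  FIRST[S]={a,b,c}  FIRST[A]={c}  FIRST[B]={b}  FIRST[C]={c}
[2]
  A via A→S: +{a,b}
  B via B→S a: +{a,c}
  FIRST[S]={a,b,c}  FIRST[A]={a,b,c}  FIRST[B]={a,b,c}  FIRST[C]={c}
[3] (stable)
  FIRST[S]={a,b,c}  FIRST[A]={a,b,c}  FIRST[B]={a,b,c}  FIRST[C]={c}

FIRST(A) = ["a", "b", "c"]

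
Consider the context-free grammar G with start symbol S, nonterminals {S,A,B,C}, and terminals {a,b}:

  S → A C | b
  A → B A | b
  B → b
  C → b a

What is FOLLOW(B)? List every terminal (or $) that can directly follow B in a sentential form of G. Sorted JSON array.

Compute FIRST by fixpoint:
iter 1:
  A via A→b: +{b}
  B via B→b: +{b}
  C via C→b a: +{b}
  S via S→A C: +{b}
  FIRST(S)={b}  FIRST(A)={b}  FIRST(B)={b}  FIRST(C)={b}
iter 2: (no change)
  FIRST(S)={b}  FIRST(A)={b}  FIRST(B)={b}  FIRST(C)={b}

Compute FOLLOW by fixpoint:
FOLLOW(S) := {$}
pass 1:
  A→B A: FOLLOW(B) ⊇ FIRST(A) = {b}; new: +{b}
  S→A C: FOLLOW(A) ⊇ FIRST(C) = {b}; new: +{b}
  S→A C: FOLLOW(C) ⊇ FOLLOW(S) ⊇ {$}; new: +{$}
  FOLLOW[S]={$}  FOLLOW[A]={b}  FOLLOW[B]={b}  FOLLOW[C]={$}
pass 2: (stable)
  FOLLOW[S]={$}  FOLLOW[A]={b}  FOLLOW[B]={b}  FOLLOW[C]={$}

FOLLOW(B) = ["b"]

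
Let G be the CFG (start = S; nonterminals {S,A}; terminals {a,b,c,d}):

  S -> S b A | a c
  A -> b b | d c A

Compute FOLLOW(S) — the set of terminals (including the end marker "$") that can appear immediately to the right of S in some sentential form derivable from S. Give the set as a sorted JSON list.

Compute FIRST by fixpoint:
pass 1:
  A via A→b b: +{b}
  A via A→d c A: +{d}
  S via S→a c: +{a}
  S: {a}  A: {b,d}
pass 2: done
  S: {a}  A: {b,d}

FOLLOW iteration:
FOLLOW(S) := {$}
round 1:
  S→S b A: FOLLOW(S) ⊇ FIRST(b) = {b}; new: +{b}
  S→S b A: FOLLOW(A) ⊇ FOLLOW(S) ⊇ {$,b}; new: +{$,b}
  S: {$,b}  A: {$,b}
round 2: (no change)
  S: {$,b}  A: {$,b}

FOLLOW(S) = ["$", "b"]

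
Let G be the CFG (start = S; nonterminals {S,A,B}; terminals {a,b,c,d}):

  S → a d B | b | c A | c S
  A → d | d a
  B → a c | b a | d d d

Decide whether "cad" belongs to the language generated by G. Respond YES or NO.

Convert to CNF:
  S -> T1 X5 | T2 A | T2 S | b
  A -> T0 T1 | d
  B -> T0 X4 | T1 T2 | T3 T1
  T0 -> d
  T1 -> a
  T2 -> c
  T3 -> b
  X4 -> T0 T0
  X5 -> T0 B

CYK table (by increasing span):
  cell(0,0) c: {T2}  orig:{}
  cell(1,1) a: {T1}  orig:{}
  cell(2,2) d: {A,T0}  orig:{A}
  cell(0,1) ca: ∅
  cell(1,2) ad: ∅
  cell(0,2) cad: ∅

S ∉ T[0,2] ⇒ NO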